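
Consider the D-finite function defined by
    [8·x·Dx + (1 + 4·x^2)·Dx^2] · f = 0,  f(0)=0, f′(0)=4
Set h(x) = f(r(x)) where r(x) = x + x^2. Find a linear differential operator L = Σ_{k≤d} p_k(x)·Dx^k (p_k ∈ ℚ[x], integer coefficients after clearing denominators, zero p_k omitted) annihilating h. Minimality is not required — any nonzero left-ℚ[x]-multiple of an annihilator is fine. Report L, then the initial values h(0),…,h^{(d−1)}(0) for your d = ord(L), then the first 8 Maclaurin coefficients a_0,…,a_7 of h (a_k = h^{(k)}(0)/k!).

L = (-2 + 8·x + 32·x^2 + 48·x^3 + 24·x^4)·Dx + (1 + 2·x + 4·x^2 + 16·x^3 + 20·x^4 + 8·x^5)·Dx^2  (order 2).
h: a_k = 0, 4, 4, -16/3, -16, -16/5, 176/3, 640/7, …
ICs: h(0) = 0, h′(0) = 4.

f: a_k = 0, 4, 0, -16/3, 0, 64/5, 0, -256/7, …
L₀ from L_f via x↦r, Dx↦r'^{-1}Dx.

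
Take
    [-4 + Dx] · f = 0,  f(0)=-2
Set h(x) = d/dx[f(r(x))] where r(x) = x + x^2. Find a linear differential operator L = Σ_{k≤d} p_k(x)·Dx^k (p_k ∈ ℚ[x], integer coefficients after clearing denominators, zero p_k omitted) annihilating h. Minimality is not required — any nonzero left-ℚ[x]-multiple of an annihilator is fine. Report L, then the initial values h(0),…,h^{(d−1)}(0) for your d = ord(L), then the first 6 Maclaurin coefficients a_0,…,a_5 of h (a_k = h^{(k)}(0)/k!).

f: a_k = -2, -8, -16, -64/3, -64/3, -256/15, …
Change of var in L_f (x↦r) gives L₀.
Differentiate: ansatz ord ≤ ord L₀ ⇒ L.
L = (6 + 16·x + 16·x^2) + (-1 - 2·x)·Dx  (order 1).
h: a_k = -8, -48, -160, -1216/3, -832, -22144/15, …
ICs: h(0) = -8.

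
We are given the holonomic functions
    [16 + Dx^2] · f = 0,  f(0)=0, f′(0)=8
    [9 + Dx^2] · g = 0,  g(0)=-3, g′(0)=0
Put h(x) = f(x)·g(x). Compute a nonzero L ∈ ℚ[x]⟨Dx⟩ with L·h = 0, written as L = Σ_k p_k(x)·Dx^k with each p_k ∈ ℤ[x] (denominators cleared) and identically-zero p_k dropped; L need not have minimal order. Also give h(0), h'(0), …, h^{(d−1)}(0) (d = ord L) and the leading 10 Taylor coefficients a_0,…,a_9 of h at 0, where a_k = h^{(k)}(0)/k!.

f: a_k = 0, 8, 0, -64/3, 0, 256/15, 0, -2048/315, 0, 4096/2835, …
g: a_k = -3, 0, 27/2, 0, -81/8, 0, 243/80, 0, -2187/4480, 0, …
Product ⇒ symmetric product L₀, ord ≤ 4.
L = 49 + 50·Dx^2 + Dx^4  (order 4).
h: a_k = 0, -24, 0, 172, 0, -2101/5, 0, 102943/210, 0, -5044201/15120, …
ICs: h(0) = 0, h′(0) = -24, h′′(0) = 0, h′′′(0) = 1032.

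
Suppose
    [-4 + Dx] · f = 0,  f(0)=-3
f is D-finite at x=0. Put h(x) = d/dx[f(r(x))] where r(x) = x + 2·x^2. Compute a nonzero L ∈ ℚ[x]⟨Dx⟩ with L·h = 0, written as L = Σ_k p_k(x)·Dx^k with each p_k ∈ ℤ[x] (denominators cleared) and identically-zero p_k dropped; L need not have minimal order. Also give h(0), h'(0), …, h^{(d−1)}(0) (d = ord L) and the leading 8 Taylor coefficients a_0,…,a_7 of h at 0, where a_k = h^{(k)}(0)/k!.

L = (8 + 32·x + 64·x^2) + (-1 - 4·x)·Dx  (order 1).
h: a_k = -12, -96, -384, -1280, -3328, -38912/5, -237568/15, -3129344/105, …
ICs: h(0) = -12.

f: a_k = -3, -12, -24, -32, -32, -128/5, -256/15, -1024/105, …
Change of var in L_f (x↦r) gives L₀.
h=h₀': d/dx-closure on L₀ ⇒ L.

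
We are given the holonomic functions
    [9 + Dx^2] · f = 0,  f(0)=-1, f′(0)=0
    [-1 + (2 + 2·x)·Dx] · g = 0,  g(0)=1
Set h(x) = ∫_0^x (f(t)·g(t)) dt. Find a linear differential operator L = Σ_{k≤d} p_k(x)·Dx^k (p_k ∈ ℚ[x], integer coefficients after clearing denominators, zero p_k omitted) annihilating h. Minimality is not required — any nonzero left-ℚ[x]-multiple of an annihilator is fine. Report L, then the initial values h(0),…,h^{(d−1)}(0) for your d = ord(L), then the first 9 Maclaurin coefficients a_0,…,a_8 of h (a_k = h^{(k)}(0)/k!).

f: a_k = -1, 0, 9/2, 0, -27/8, 0, 81/80, 0, -729/4480, …
g: a_k = 1, 1/2, -1/8, 1/16, -5/128, 7/256, -21/1024, 33/2048, -429/32768, …
h₀=f·g: eliminate ⇒ L₀, order ≤ 2·1.
h=∫h₀ ⇒ L = L₀·Dx.
L = (39 + 72·x + 36·x^2)·Dx + (-4 - 4·x)·Dx^2 + (4 + 8·x + 4·x^2)·Dx^3  (order 3).
h: a_k = 0, -1, -1/4, 37/24, 35/64, -499/640, -367/1536, 6549/35840, 4119/81920, …
ICs: h(0) = 0, h′(0) = -1, h′′(0) = -1/2.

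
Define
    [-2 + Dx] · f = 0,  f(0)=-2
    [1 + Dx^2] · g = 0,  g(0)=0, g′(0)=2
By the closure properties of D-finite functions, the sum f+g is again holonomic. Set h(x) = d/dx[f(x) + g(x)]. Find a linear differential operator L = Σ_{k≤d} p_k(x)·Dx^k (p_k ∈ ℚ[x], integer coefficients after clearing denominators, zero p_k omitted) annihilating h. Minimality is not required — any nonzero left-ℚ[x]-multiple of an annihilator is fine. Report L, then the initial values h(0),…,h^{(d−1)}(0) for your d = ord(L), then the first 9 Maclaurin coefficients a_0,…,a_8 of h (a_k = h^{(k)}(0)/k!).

f: a_k = -2, -4, -4, -8/3, -4/3, -8/15, -8/45, -16/315, -4/315, …
g: a_k = 0, 2, 0, -1/3, 0, 1/60, 0, -1/2520, 0, …
f+g: L₀ = lclm(L_f,L_g), ord ≤ 1+2.
h₀' ⇒ L via d/dx closure of L₀.
L = 2 - Dx + 2·Dx^2 - Dx^3  (order 3).
h: a_k = -2, -8, -9, -16/3, -31/12, -16/15, -43/120, -32/315, -73/2880, …
ICs: h(0) = -2, h′(0) = -8, h′′(0) = -18.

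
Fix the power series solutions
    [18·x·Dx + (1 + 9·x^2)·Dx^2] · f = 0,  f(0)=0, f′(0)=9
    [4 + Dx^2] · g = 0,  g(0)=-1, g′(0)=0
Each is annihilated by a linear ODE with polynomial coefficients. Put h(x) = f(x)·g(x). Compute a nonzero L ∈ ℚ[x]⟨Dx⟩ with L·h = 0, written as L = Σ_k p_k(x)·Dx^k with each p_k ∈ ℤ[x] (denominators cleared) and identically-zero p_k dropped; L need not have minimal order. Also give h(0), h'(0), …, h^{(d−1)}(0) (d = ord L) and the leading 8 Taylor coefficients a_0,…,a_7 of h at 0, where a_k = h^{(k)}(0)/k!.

f: a_k = 0, 9, 0, -27, 0, 729/5, 0, -6561/7, …
g: a_k = -1, 0, 2, 0, -2/3, 0, 4/45, 0, …
L₀ := L_f ⊗_s L_g (sym. prod.), ord ≤ 4.
L = (2080 + 50256·x^2 + 89424·x^4 + 186624·x^6 + 419904·x^8) + (3168·x + 38880·x^3 + 139968·x^5 + 419904·x^7)·Dx + (572 + 13788·x^2 + 33048·x^4 + 93312·x^6 + 209952·x^8)·Dx^2 + (792·x + 9720·x^3 + 34992·x^5 + 104976·x^7)·Dx^3 + (13 + 306·x^2 + 2673·x^4 + 11664·x^6 + 26244·x^8)·Dx^4  (order 4).
h: a_k = 0, -9, 0, 45, 0, -1029/5, 0, 43669/35, …
ICs: h(0) = 0, h′(0) = -9, h′′(0) = 0, h′′′(0) = 270.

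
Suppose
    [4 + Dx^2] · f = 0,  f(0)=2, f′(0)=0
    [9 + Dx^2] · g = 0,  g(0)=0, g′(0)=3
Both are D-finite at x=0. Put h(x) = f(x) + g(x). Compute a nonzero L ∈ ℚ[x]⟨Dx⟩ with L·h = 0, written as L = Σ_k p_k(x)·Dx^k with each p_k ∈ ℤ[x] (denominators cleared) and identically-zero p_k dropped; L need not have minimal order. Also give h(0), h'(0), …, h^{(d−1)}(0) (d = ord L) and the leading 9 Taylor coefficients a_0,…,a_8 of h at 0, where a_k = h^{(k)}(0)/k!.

L = 36 + 13·Dx^2 + Dx^4  (order 4).
h: a_k = 2, 3, -4, -9/2, 4/3, 81/40, -8/45, -243/560, 4/315, …
ICs: h(0) = 2, h′(0) = 3, h′′(0) = -8, h′′′(0) = -27.

f: a_k = 2, 0, -4, 0, 4/3, 0, -8/45, 0, 4/315, …
g: a_k = 0, 3, 0, -9/2, 0, 81/40, 0, -243/560, 0, …
f+g: L₀ = lclm(L_f,L_g), ord ≤ 2+2.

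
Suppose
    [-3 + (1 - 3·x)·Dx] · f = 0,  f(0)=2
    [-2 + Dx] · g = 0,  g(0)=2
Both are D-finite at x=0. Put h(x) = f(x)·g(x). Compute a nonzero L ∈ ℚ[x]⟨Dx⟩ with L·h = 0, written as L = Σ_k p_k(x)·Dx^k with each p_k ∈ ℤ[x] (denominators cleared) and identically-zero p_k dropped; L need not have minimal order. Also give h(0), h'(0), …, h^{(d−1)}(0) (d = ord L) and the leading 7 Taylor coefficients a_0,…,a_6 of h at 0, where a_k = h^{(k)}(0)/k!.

f: a_k = 2, 6, 18, 54, 162, 486, 1458, …
g: a_k = 2, 4, 4, 8/3, 4/3, 8/15, 8/45, …
L₀ := L_f ⊗_s L_g (sym. prod.), ord ≤ 1.
L = (5 - 6·x) + (-1 + 3·x)·Dx  (order 1).
h: a_k = 4, 20, 68, 628/3, 1892/3, 28396/15, 51116/9, …
ICs: h(0) = 4.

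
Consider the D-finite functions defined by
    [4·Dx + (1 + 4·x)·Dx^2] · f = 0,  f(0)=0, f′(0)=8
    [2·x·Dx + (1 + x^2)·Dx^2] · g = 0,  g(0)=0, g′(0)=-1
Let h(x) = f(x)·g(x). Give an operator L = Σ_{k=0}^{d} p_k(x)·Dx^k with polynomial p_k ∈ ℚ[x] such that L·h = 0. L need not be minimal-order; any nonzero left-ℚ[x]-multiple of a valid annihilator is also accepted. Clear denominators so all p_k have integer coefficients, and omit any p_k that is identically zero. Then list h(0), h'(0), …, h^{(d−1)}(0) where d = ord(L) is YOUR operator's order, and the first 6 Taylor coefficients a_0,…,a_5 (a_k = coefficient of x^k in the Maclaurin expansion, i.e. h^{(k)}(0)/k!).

f: a_k = 0, 8, -16, 128/3, -128, 2048/5, …
g: a_k = 0, -1, 0, 1/3, 0, -1/5, …
Sym-product of L_f,L_g gives L₀ (≤ ord 4).
L = (144 + 896·x + 560·x^2 + 2304·x^3 + 1920·x^4 + 3328·x^5 + 256·x^7)·Dx + (132 + 304·x + 2252·x^2 + 4144·x^3 + 8896·x^4 + 5952·x^5 + 8960·x^6 + 192·x^7 + 896·x^8)·Dx^2 + (72 + 376·x + 912·x^2 + 2808·x^3 + 3720·x^4 + 6288·x^5 + 3072·x^6 + 4368·x^7 + 192·x^8 + 512·x^9)·Dx^3 + (5 + 48·x + 178·x^2 + 416·x^3 + 729·x^4 + 720·x^5 + 1008·x^6 + 384·x^7 + 516·x^8 + 32·x^9 + 64·x^10)·Dx^4  (order 4).
h: a_k = 0, 0, -8, 16, -40, 368/3, …
ICs: h(0) = 0, h′(0) = 0, h′′(0) = -16, h′′′(0) = 96.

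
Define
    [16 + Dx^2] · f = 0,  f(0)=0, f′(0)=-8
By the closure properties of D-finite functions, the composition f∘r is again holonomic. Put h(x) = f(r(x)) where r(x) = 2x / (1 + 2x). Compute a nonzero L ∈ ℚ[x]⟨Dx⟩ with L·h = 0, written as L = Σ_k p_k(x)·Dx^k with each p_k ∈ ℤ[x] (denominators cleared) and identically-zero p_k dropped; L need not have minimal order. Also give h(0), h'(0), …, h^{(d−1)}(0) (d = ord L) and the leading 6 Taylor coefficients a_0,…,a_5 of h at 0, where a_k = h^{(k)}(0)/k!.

f: a_k = 0, -8, 0, 64/3, 0, -256/15, …
f∘r: x↦r, Dx↦Dx/r' in L_f ⇒ L₀.
L = 64 + (4 + 24·x + 48·x^2 + 32·x^3)·Dx + (1 + 8·x + 24·x^2 + 32·x^3 + 16·x^4)·Dx^2  (order 2).
h: a_k = 0, -16, 32, 320/3, -896, 49408/15, …
ICs: h(0) = 0, h′(0) = -16.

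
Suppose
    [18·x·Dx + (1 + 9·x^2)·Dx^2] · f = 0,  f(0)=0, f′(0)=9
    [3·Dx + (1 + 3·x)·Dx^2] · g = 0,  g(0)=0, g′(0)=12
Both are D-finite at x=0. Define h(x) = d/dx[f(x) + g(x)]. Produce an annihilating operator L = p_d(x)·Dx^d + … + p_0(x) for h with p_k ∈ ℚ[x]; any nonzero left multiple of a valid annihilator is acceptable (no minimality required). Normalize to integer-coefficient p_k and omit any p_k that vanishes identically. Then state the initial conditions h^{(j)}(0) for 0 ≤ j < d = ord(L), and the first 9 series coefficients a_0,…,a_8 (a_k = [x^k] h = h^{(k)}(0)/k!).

L = (-18 - 162·x + 486·x^2 + 486·x^3) + (-12 - 36·x + 972·x^3 + 972·x^4)·Dx + (-1 + 3·x + 18·x^2 + 54·x^3 + 243·x^4 + 243·x^5)·Dx^2  (order 2).
h: a_k = 21, -36, 27, -324, 1701, -2916, 2187, -26244, 137781, …
ICs: h(0) = 21, h′(0) = -36.

f: a_k = 0, 9, 0, -27, 0, 729/5, 0, -6561/7, 0, …
g: a_k = 0, 12, -18, 36, -81, 972/5, -486, 8748/7, -6561/2, …
f+g: L₀ = lclm(L_f,L_g), ord ≤ 2+2.
Derive L from L₀ (diff closure).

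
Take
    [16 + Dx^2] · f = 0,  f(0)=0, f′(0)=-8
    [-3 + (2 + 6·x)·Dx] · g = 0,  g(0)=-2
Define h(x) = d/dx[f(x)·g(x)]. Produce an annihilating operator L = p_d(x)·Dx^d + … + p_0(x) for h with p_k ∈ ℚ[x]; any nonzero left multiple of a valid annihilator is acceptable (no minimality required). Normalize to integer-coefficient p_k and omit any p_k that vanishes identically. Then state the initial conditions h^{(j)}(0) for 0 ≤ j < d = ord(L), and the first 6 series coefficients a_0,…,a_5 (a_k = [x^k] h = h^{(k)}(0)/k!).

f: a_k = 0, -8, 0, 64/3, 0, -256/15, …
g: a_k = -2, -3, 9/4, -27/8, 405/64, -1701/128, …
Sym-product of L_f,L_g gives L₀ (≤ ord 2).
h₀' ⇒ L via d/dx closure of L₀.
L = (9613 + 83712·x + 273024·x^2 + 442368·x^3 + 331776·x^4) + (-444 - 5940·x - 20736·x^2 - 20736·x^3)·Dx + (364 + 3720·x + 14796·x^2 + 27648·x^3 + 20736·x^4)·Dx^2  (order 2).
h: a_k = 16, 48, -182, -148, 3781/24, 20523/40, …
ICs: h(0) = 16, h′(0) = 48.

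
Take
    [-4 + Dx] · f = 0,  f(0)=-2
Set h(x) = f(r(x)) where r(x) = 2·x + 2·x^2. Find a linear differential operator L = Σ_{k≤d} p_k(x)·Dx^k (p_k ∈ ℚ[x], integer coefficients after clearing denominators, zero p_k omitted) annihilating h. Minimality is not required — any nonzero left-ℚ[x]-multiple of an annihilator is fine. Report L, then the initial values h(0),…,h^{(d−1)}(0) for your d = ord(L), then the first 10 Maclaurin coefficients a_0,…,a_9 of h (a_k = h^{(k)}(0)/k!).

L = (-8 - 16·x) + Dx  (order 1).
h: a_k = -2, -16, -80, -896/3, -2752/3, -36352/15, -255488/45, -757760/63, -7365632/315, -119545856/2835, …
ICs: h(0) = -2.

f: a_k = -2, -8, -16, -64/3, -64/3, -256/15, -512/45, -2048/315, -1024/315, -4096/2835, …
L₀ from L_f via x↦r, Dx↦r'^{-1}Dx.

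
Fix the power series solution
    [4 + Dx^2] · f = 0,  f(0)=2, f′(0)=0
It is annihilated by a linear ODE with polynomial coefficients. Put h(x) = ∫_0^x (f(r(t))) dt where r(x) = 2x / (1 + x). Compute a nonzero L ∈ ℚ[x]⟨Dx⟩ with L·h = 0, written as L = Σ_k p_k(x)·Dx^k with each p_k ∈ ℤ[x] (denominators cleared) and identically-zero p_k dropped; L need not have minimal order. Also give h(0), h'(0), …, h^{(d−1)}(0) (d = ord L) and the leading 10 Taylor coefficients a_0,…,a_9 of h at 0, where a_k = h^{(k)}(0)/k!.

L = 16·Dx + (2 + 6·x + 6·x^2 + 2·x^3)·Dx^2 + (1 + 4·x + 6·x^2 + 4·x^3 + x^4)·Dx^3  (order 3).
h: a_k = 0, 2, 0, -16/3, 8, -16/3, -32/9, 784/45, -164/5, 25136/567, …
ICs: h(0) = 0, h′(0) = 2, h′′(0) = 0.

f: a_k = 2, 0, -4, 0, 4/3, 0, -8/45, 0, 4/315, 0, …
Change of var in L_f (x↦r) gives L₀.
∫: right-multiply L₀ by Dx.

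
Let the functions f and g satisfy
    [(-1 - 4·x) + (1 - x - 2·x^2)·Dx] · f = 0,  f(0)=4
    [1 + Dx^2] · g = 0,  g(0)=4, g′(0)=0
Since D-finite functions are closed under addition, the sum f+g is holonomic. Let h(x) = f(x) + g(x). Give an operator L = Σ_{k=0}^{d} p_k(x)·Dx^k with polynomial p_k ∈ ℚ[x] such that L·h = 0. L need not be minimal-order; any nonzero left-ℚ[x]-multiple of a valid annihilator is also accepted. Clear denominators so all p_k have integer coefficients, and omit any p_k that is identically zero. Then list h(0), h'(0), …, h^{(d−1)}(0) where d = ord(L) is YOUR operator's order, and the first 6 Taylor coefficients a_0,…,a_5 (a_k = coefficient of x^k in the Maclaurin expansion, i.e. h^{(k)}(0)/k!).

f: a_k = 4, 4, 12, 20, 44, 84, …
g: a_k = 4, 0, -2, 0, 1/6, 0, …
Weyl lclm of L_f,L_g ⇒ L₀ (ord ≤ 3).
L = (31 + 146·x + 133·x^2 + 184·x^3 + 20·x^4 + 16·x^5) + (-7 - 3·x + 3·x^2 + 37·x^3 + 42·x^4 + 12·x^5 + 8·x^6)·Dx + (31 + 146·x + 133·x^2 + 184·x^3 + 20·x^4 + 16·x^5)·Dx^2 + (-7 - 3·x + 3·x^2 + 37·x^3 + 42·x^4 + 12·x^5 + 8·x^6)·Dx^3  (order 3).
h: a_k = 8, 4, 10, 20, 265/6, 84, …
ICs: h(0) = 8, h′(0) = 4, h′′(0) = 20.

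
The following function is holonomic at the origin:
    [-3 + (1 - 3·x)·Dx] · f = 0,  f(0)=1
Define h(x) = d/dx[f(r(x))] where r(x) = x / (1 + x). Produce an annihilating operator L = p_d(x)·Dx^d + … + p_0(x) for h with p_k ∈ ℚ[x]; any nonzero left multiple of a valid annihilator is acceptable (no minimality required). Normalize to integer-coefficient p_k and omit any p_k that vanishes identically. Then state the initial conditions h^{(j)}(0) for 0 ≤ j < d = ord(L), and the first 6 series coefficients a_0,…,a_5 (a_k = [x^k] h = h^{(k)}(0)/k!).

f: a_k = 1, 3, 9, 27, 81, 243, …
Substitute x→r, Dx→(1/r')Dx; clear ⇒ L₀.
h₀' ⇒ L via d/dx closure of L₀.
L = 4 + (-1 + 2·x)·Dx  (order 1).
h: a_k = 3, 12, 36, 96, 240, 576, …
ICs: h(0) = 3.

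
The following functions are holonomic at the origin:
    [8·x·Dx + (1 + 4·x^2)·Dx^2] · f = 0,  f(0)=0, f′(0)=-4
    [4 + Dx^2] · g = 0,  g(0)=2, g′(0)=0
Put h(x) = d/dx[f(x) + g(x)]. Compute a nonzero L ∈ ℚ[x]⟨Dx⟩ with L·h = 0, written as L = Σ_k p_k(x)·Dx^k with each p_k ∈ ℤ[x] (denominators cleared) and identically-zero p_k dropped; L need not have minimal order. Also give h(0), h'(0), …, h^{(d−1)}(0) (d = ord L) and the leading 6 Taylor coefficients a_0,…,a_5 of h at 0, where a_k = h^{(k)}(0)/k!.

L = (-352·x + 1792·x^3 + 512·x^5) + (-4 + 112·x^2 + 576·x^4 + 256·x^6)·Dx + (-88·x + 448·x^3 + 128·x^5)·Dx^2 + (-1 + 28·x^2 + 144·x^4 + 64·x^6)·Dx^3  (order 3).
h: a_k = -4, -8, 16, 16/3, -64, -16/15, …
ICs: h(0) = -4, h′(0) = -8, h′′(0) = 32.

f: a_k = 0, -4, 0, 16/3, 0, -64/5, …
g: a_k = 2, 0, -4, 0, 4/3, 0, …
f+g: L₀ = lclm(L_f,L_g), ord ≤ 2+2.
h₀' ⇒ L via d/dx closure of L₀.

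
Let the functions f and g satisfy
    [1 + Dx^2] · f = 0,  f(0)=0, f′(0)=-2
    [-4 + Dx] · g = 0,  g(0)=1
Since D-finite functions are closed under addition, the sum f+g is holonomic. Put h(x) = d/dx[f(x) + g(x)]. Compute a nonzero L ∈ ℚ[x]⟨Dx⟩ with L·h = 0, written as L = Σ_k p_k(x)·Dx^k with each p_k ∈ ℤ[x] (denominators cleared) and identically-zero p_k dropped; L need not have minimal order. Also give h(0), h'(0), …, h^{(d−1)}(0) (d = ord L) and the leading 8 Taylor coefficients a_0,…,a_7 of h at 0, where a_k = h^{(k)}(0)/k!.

f: a_k = 0, -2, 0, 1/3, 0, -1/60, 0, 1/2520, …
g: a_k = 1, 4, 8, 32/3, 32/3, 128/15, 256/45, 1024/315, …
Sum ⇒ L₀ = lclm(L_f,L_g) in ℚ(x)⟨Dx⟩.
Differentiate: ansatz ord ≤ ord L₀ ⇒ L.
L = 4 - Dx + 4·Dx^2 - Dx^3  (order 3).
h: a_k = 2, 16, 33, 128/3, 511/12, 512/15, 2731/120, 4096/315, …
ICs: h(0) = 2, h′(0) = 16, h′′(0) = 66.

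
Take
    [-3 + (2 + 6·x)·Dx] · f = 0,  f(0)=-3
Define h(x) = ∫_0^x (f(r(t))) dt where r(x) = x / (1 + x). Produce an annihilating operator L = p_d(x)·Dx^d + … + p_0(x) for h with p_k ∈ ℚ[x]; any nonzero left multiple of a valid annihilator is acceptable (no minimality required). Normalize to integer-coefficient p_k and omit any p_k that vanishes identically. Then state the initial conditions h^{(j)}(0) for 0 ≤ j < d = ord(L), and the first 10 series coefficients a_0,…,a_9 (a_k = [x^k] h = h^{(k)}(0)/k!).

L = -3·Dx + (2 + 10·x + 8·x^2)·Dx^2  (order 2).
h: a_k = 0, -3, -9/4, 21/8, -261/64, 5031/640, -9069/512, 318915/7168, -1975005/16384, 11301055/32768, …
ICs: h(0) = 0, h′(0) = -3.

f: a_k = -3, -9/2, 27/8, -81/16, 1215/128, -5103/256, 45927/1024, -216513/2048, 8444007/32768, -42220035/65536, …
Change of var in L_f (x↦r) gives L₀.
∫: right-multiply L₀ by Dx.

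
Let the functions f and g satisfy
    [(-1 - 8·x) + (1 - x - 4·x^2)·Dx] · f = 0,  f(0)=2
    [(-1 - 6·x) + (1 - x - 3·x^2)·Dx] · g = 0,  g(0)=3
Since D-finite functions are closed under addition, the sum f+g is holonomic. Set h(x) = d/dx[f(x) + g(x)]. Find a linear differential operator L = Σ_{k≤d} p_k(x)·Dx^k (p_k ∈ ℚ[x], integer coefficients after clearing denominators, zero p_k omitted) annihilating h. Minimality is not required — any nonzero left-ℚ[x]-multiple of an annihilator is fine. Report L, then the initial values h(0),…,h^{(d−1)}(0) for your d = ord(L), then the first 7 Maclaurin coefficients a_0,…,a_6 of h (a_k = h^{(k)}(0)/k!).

L = (-6 - 456·x - 720·x^2 - 2904·x^3 - 6834·x^4 - 15264·x^5 + 5184·x^6) + (6 + 78·x + 246·x^2 + 216·x^3 + 645·x^4 - 6690·x^5 - 8352·x^6 + 3456·x^7)·Dx + (-1 + 2·x - 15·x^2 - 54·x^3 + 328·x^4 + 315·x^5 - 1091·x^6 - 816·x^7 + 432·x^8)·Dx^2  (order 2).
h: a_k = 5, 44, 117, 460, 1250, 3918, 10731, …
ICs: h(0) = 5, h′(0) = 44.

f: a_k = 2, 2, 10, 18, 58, 130, 362, …
g: a_k = 3, 3, 12, 21, 57, 120, 291, …
Sum ⇒ L₀ = lclm(L_f,L_g) in ℚ(x)⟨Dx⟩.
Derive L from L₀ (diff closure).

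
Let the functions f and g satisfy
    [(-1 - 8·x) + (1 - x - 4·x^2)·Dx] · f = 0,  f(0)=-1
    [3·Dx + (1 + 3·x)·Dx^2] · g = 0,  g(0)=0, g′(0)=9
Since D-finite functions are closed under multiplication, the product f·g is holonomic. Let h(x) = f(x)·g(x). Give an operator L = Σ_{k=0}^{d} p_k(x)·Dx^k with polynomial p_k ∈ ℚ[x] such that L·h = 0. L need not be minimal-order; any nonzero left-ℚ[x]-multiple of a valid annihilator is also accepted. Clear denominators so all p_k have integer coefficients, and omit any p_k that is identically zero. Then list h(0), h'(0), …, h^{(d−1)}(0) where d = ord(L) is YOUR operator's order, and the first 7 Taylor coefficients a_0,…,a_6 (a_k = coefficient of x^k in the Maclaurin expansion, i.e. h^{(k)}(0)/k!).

L = (11 + 48·x) + (-1 + 25·x + 60·x^2)·Dx + (-1 - 2·x + 7·x^2 + 12·x^3)·Dx^2  (order 2).
h: a_k = 0, -9, 9/2, -117/2, 81/4, -7191/20, 1719/20, …
ICs: h(0) = 0, h′(0) = -9.

f: a_k = -1, -1, -5, -9, -29, -65, -181, …
g: a_k = 0, 9, -27/2, 27, -243/4, 729/5, -729/2, …
L₀ := L_f ⊗_s L_g (sym. prod.), ord ≤ 2.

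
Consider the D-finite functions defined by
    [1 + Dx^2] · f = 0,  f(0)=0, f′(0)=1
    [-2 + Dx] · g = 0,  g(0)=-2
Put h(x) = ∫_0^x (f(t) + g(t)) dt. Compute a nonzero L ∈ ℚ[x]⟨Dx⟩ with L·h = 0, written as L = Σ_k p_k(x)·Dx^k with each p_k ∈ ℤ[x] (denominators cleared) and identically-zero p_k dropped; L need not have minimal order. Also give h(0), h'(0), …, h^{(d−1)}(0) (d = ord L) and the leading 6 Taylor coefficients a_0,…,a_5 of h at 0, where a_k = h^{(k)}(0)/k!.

f: a_k = 0, 1, 0, -1/6, 0, 1/120, …
g: a_k = -2, -4, -4, -8/3, -4/3, -8/15, …
Weyl lclm of L_f,L_g ⇒ L₀ (ord ≤ 3).
∫: right-multiply L₀ by Dx.
L = -2·Dx + Dx^2 - 2·Dx^3 + Dx^4  (order 4).
h: a_k = 0, -2, -3/2, -4/3, -17/24, -4/15, …
ICs: h(0) = 0, h′(0) = -2, h′′(0) = -3, h′′′(0) = -8.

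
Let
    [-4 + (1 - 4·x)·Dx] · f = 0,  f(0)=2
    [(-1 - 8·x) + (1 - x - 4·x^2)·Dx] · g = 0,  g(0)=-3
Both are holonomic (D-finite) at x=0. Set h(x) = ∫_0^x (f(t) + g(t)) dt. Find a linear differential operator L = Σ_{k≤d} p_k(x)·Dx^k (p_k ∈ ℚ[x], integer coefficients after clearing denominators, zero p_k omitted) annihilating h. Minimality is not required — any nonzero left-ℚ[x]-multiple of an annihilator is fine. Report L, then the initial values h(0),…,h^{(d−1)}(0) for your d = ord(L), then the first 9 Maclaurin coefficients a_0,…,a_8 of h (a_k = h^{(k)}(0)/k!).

f: a_k = 2, 8, 32, 128, 512, 2048, 8192, 32768, 131072, …
g: a_k = -3, -3, -15, -27, -87, -195, -543, -1323, -3495, …
f+g: L₀ = lclm(L_f,L_g), ord ≤ 1+1.
∫: right-multiply L₀ by Dx.
L = (8 - 288·x + 384·x^2 - 512·x^3)·Dx + (22 - 8·x - 288·x^2 + 640·x^3 - 1024·x^4)·Dx^2 + (-3 + 23·x - 56·x^2 + 32·x^3 + 128·x^4 - 256·x^5)·Dx^3  (order 3).
h: a_k = 0, -1, 5/2, 17/3, 101/4, 85, 1853/6, 7649/7, 31445/8, …
ICs: h(0) = 0, h′(0) = -1, h′′(0) = 5.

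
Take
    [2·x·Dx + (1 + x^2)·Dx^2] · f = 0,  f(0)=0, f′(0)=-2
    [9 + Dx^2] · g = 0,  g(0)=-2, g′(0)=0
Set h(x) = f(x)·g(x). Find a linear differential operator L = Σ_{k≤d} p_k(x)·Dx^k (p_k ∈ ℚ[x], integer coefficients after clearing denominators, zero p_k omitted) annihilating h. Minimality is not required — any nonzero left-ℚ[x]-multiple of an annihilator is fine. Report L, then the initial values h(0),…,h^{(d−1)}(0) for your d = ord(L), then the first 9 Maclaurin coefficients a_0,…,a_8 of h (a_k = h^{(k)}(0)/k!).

L = (1170 + 3834·x^2 + 4779·x^4 + 2916·x^6 + 729·x^8) + (396·x + 1044·x^3 + 972·x^5 + 324·x^7)·Dx + (220 + 768·x^2 + 1026·x^4 + 648·x^6 + 162·x^8)·Dx^2 + (44·x + 116·x^3 + 108·x^5 + 36·x^7)·Dx^3 + (10 + 38·x^2 + 55·x^4 + 36·x^6 + 9·x^8)·Dx^4  (order 4).
h: a_k = 0, 4, 0, -58/3, 0, 203/10, 0, -1781/140, 0, …
ICs: h(0) = 0, h′(0) = 4, h′′(0) = 0, h′′′(0) = -116.

f: a_k = 0, -2, 0, 2/3, 0, -2/5, 0, 2/7, 0, …
g: a_k = -2, 0, 9, 0, -27/4, 0, 81/40, 0, -729/2240, …
L₀ := L_f ⊗_s L_g (sym. prod.), ord ≤ 4.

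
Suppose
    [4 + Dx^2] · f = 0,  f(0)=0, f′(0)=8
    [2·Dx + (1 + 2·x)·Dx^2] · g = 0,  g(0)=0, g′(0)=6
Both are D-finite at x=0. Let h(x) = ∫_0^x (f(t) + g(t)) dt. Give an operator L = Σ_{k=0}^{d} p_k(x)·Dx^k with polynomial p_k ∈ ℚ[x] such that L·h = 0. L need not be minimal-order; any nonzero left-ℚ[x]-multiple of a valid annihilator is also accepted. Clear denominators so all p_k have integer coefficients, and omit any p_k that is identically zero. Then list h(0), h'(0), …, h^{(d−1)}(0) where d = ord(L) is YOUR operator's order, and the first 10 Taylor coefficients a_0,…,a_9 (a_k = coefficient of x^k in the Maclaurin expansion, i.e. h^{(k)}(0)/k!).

f: a_k = 0, 8, 0, -16/3, 0, 16/15, 0, -32/315, 0, 16/2835, …
g: a_k = 0, 6, -6, 8, -12, 96/5, -32, 384/7, -96, 512/3, …
Sum ⇒ L₀ = lclm(L_f,L_g) in ℚ(x)⟨Dx⟩.
h=∫₀ˣh₀: take L = L₀·Dx.
L = (56 + 32·x + 32·x^2)·Dx^2 + (12 + 40·x + 48·x^2 + 32·x^3)·Dx^3 + (14 + 8·x + 8·x^2)·Dx^4 + (3 + 10·x + 12·x^2 + 8·x^3)·Dx^5  (order 5).
h: a_k = 0, 0, 7, -2, 2/3, -12/5, 152/45, -32/7, 308/45, -32/3, …
ICs: h(0) = 0, h′(0) = 0, h′′(0) = 14, h′′′(0) = -12, h′′′′(0) = 16.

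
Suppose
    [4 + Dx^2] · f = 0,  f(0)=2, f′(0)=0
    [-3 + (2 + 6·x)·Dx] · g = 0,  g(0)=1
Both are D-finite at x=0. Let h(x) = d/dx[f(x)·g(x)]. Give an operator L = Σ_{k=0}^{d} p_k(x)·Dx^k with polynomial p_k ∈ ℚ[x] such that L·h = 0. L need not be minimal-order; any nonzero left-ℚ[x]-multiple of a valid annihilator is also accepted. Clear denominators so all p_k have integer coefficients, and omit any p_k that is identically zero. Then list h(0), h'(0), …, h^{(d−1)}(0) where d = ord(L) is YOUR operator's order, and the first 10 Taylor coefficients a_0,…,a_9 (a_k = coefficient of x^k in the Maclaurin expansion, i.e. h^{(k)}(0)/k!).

f: a_k = 2, 0, -4, 0, 4/3, 0, -8/45, 0, 4/315, 0, …
g: a_k = 1, 3/2, -9/8, 27/16, -405/128, 1701/256, -15309/1024, 72171/2048, -2814669/32768, 14073345/65536, …
Sym-product of L_f,L_g gives L₀ (≤ ord 2).
Differentiate: ansatz ord ≤ ord L₀ ⇒ L.
L = (1453 + 11712·x + 26784·x^2 + 27648·x^3 + 20736·x^4) + (132 - 756·x - 5184·x^2 - 5184·x^3)·Dx + (172 + 1416·x + 4428·x^2 + 6912·x^3 + 5184·x^4)·Dx^2  (order 2).
h: a_k = 3, -25/2, -63/8, -95/48, 5465/128, -435961/3840, 4933523/15360, -598666367/645120, 3066682107/1146880, -1432445686681/185794560, …
ICs: h(0) = 3, h′(0) = -25/2.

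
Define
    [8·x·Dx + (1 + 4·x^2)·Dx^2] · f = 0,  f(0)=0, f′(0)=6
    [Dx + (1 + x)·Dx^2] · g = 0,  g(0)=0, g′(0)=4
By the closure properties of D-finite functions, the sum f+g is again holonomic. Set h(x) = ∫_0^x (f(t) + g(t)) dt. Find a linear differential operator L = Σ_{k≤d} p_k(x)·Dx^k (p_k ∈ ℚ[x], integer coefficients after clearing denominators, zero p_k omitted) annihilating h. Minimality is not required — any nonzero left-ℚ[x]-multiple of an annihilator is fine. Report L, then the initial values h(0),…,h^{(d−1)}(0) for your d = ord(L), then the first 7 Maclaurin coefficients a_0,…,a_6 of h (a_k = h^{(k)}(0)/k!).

L = (-8 - 24·x + 96·x^2 + 32·x^3)·Dx^2 + (-10 - 16·x + 72·x^2 + 192·x^3 + 64·x^4)·Dx^3 + (-1 + 7·x + 8·x^2 + 32·x^3 + 48·x^4 + 16·x^5)·Dx^4  (order 4).
h: a_k = 0, 0, 5, -2/3, -5/3, -1/5, 10/3, …
ICs: h(0) = 0, h′(0) = 0, h′′(0) = 10, h′′′(0) = -4.

f: a_k = 0, 6, 0, -8, 0, 96/5, 0, …
g: a_k = 0, 4, -2, 4/3, -1, 4/5, -2/3, …
h₀=f+g: left-lcm gives L₀, ord ≤ 4.
h=∫h₀ ⇒ L = L₀·Dx.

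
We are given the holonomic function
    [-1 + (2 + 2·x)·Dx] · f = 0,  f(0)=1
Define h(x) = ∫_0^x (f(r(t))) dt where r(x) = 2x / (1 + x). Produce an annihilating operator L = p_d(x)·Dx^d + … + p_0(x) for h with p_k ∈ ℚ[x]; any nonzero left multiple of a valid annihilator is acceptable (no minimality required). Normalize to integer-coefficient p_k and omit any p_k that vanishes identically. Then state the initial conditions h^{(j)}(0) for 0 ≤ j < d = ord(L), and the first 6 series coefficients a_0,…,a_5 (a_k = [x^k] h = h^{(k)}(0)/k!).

L = -Dx + (1 + 4·x + 3·x^2)·Dx^2  (order 2).
h: a_k = 0, 1, 1/2, -1/2, 5/8, -37/40, …
ICs: h(0) = 0, h′(0) = 1.

f: a_k = 1, 1/2, -1/8, 1/16, -5/128, 7/256, …
Change of var in L_f (x↦r) gives L₀.
∫: right-multiply L₀ by Dx.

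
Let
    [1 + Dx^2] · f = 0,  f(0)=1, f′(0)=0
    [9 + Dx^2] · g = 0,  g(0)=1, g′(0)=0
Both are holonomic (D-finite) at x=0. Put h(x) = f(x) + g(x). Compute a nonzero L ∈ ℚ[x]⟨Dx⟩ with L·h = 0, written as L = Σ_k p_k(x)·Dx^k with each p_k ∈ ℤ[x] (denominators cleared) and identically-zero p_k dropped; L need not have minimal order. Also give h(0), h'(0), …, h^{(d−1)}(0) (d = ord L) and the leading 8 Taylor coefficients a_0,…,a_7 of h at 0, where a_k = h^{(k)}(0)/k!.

f: a_k = 1, 0, -1/2, 0, 1/24, 0, -1/720, 0, …
g: a_k = 1, 0, -9/2, 0, 27/8, 0, -81/80, 0, …
h₀=f+g: left-lcm gives L₀, ord ≤ 4.
L = 9 + 10·Dx^2 + Dx^4  (order 4).
h: a_k = 2, 0, -5, 0, 41/12, 0, -73/72, 0, …
ICs: h(0) = 2, h′(0) = 0, h′′(0) = -10, h′′′(0) = 0.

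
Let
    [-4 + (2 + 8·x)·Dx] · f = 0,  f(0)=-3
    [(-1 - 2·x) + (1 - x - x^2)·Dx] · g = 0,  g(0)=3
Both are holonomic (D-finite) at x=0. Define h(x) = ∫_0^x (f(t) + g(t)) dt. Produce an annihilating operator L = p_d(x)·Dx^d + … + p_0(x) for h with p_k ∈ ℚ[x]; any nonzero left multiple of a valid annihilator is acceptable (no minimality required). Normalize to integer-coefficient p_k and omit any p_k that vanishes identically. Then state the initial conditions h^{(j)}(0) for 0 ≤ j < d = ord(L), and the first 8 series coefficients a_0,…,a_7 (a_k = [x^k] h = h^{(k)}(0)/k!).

f: a_k = -3, -6, 6, -12, 30, -84, 252, -792, …
g: a_k = 3, 3, 6, 9, 15, 24, 39, 63, …
f+g: L₀ = lclm(L_f,L_g), ord ≤ 1+1.
h=∫₀ˣh₀: take L = L₀·Dx.
L = (12 + 48·x + 48·x^2 + 40·x^3)·Dx + (-8 - 30·x - 114·x^2 - 152·x^3 - 100·x^4)·Dx^2 + (-1 + 5·x + 39·x^2 - 6·x^3 - 82·x^4 - 40·x^5)·Dx^3  (order 3).
h: a_k = 0, 0, -3/2, 4, -3/4, 9, -10, 291/7, …
ICs: h(0) = 0, h′(0) = 0, h′′(0) = -3.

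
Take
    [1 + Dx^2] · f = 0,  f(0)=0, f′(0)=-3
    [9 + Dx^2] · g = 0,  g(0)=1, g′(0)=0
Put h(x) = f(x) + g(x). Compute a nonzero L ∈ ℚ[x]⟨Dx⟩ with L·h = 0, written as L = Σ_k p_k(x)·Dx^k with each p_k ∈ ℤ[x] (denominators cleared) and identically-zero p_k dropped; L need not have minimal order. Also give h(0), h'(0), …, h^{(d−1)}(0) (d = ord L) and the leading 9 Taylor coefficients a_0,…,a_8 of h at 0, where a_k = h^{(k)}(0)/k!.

f: a_k = 0, -3, 0, 1/2, 0, -1/40, 0, 1/1680, 0, …
g: a_k = 1, 0, -9/2, 0, 27/8, 0, -81/80, 0, 729/4480, …
h₀=f+g: left-lcm gives L₀, ord ≤ 4.
L = 9 + 10·Dx^2 + Dx^4  (order 4).
h: a_k = 1, -3, -9/2, 1/2, 27/8, -1/40, -81/80, 1/1680, 729/4480, …
ICs: h(0) = 1, h′(0) = -3, h′′(0) = -9, h′′′(0) = 3.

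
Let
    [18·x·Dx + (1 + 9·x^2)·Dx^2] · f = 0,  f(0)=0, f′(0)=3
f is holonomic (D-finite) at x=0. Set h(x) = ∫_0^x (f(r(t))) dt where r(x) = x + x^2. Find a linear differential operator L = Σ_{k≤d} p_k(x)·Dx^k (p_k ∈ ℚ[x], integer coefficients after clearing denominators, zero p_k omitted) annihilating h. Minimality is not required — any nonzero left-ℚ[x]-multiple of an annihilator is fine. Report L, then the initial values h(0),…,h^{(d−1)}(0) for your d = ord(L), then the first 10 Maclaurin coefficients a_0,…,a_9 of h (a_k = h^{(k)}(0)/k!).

L = (-2 + 18·x + 72·x^2 + 108·x^3 + 54·x^4)·Dx^2 + (1 + 2·x + 9·x^2 + 36·x^3 + 45·x^4 + 18·x^5)·Dx^3  (order 3).
h: a_k = 0, 0, 3/2, 1, -9/4, -27/5, 18/5, 234/7, 1215/56, -189, …
ICs: h(0) = 0, h′(0) = 0, h′′(0) = 3.

f: a_k = 0, 3, 0, -9, 0, 243/5, 0, -2187/7, 0, 2187, …
Change of var in L_f (x↦r) gives L₀.
h=∫₀ˣh₀: take L = L₀·Dx.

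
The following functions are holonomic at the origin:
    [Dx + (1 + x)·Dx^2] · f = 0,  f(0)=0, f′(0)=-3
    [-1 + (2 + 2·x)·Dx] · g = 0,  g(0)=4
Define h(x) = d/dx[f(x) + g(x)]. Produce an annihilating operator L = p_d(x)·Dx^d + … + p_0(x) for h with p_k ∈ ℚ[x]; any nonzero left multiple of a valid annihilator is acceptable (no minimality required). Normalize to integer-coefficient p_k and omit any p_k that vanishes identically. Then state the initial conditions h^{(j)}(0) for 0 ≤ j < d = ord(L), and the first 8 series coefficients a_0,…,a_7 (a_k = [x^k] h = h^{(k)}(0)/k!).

L = 1 + (5 + 5·x)·Dx + (2 + 4·x + 2·x^2)·Dx^2  (order 2).
h: a_k = -1, 2, -9/4, 19/8, -157/64, 321/128, -1305/512, 2643/1024, …
ICs: h(0) = -1, h′(0) = 2.

f: a_k = 0, -3, 3/2, -1, 3/4, -3/5, 1/2, -3/7, …
g: a_k = 4, 2, -1/2, 1/4, -5/32, 7/64, -21/256, 33/512, …
f+g: L₀ = lclm(L_f,L_g), ord ≤ 2+1.
Derive L from L₀ (diff closure).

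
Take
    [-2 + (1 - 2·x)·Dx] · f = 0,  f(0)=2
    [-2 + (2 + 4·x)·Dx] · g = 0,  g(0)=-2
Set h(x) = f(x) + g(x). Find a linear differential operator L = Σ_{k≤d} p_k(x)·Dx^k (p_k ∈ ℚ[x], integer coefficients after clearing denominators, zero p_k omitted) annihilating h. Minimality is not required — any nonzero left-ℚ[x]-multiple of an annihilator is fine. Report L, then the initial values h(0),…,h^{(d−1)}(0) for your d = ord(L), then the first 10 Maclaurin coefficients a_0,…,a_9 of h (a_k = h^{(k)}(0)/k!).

L = (-10 - 12·x) + (9 + 28·x + 36·x^2)·Dx + (-1 - 6·x + 4·x^2 + 24·x^3)·Dx^2  (order 2).
h: a_k = 0, 2, 9, 15, 133/4, 249/4, 1045/8, 2015/8, 33197/64, 64821/64, …
ICs: h(0) = 0, h′(0) = 2.

f: a_k = 2, 4, 8, 16, 32, 64, 128, 256, 512, 1024, …
g: a_k = -2, -2, 1, -1, 5/4, -7/4, 21/8, -33/8, 429/64, -715/64, …
L₀ := lclm(L_f,L_g); ord L₀ ≤ 1+1.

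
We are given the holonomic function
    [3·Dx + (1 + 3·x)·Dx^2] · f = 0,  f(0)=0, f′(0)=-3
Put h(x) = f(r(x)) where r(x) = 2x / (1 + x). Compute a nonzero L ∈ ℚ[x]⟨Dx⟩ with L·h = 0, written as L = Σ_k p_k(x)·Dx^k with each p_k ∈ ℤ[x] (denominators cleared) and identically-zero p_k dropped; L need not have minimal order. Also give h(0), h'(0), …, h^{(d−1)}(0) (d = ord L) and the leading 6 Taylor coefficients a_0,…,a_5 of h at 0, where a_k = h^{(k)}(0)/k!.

L = (8 + 14·x)·Dx + (1 + 8·x + 7·x^2)·Dx^2  (order 2).
h: a_k = 0, -6, 24, -114, 600, -16806/5, …
ICs: h(0) = 0, h′(0) = -6.

f: a_k = 0, -3, 9/2, -9, 81/4, -243/5, …
h₀=f(r): pull back L_f along r ⇒ L₀.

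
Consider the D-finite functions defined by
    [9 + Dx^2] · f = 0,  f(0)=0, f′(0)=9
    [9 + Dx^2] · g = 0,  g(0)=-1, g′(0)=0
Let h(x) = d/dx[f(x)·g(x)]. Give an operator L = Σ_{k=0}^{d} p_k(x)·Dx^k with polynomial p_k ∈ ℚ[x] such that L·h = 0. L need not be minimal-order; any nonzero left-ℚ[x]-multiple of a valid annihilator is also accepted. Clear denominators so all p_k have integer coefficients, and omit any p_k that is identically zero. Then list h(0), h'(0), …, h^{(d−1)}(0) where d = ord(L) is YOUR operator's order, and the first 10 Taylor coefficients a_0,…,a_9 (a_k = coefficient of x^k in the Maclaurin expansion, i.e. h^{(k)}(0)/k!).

L = 36 + Dx^2  (order 2).
h: a_k = -9, 0, 162, 0, -486, 0, 2916/5, 0, -13122/35, 0, …
ICs: h(0) = -9, h′(0) = 0.

f: a_k = 0, 9, 0, -27/2, 0, 243/40, 0, -729/560, 0, 729/4480, …
g: a_k = -1, 0, 9/2, 0, -27/8, 0, 81/80, 0, -729/4480, 0, …
L₀ := L_f ⊗_s L_g (sym. prod.), ord ≤ 4.
h₀' ⇒ L via d/dx closure of L₀.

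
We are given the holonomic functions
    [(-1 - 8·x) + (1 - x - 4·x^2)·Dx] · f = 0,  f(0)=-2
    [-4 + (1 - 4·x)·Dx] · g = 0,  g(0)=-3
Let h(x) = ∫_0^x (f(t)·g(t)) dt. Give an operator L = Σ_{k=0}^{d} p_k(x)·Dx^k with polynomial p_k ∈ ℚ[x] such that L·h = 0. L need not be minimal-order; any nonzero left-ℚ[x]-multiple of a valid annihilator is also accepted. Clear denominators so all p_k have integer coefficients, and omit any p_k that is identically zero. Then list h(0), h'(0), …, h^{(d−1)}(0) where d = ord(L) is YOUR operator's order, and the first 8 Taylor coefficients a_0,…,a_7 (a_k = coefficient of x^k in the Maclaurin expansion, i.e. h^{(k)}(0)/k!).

L = (-5 + 48·x^2)·Dx + (1 - 5·x + 16·x^3)·Dx^2  (order 2).
h: a_k = 0, 6, 15, 50, 327/2, 558, 1925, 47286/7, …
ICs: h(0) = 0, h′(0) = 6.

f: a_k = -2, -2, -10, -18, -58, -130, -362, -882, …
g: a_k = -3, -12, -48, -192, -768, -3072, -12288, -49152, …
L₀ := L_f ⊗_s L_g (sym. prod.), ord ≤ 1.
h=∫h₀ ⇒ L = L₀·Dx.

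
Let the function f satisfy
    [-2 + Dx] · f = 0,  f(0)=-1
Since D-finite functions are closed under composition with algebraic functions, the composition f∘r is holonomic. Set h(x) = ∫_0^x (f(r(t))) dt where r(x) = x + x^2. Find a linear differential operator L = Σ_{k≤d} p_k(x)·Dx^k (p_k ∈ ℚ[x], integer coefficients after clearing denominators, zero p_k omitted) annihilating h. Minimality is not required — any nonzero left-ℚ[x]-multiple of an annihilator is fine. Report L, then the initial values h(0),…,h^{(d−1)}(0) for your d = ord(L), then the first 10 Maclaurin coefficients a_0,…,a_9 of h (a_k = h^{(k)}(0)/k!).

L = (-2 - 4·x)·Dx + Dx^2  (order 2).
h: a_k = 0, -1, -1, -4/3, -4/3, -4/3, -52/45, -304/315, -232/315, -1528/2835, …
ICs: h(0) = 0, h′(0) = -1.

f: a_k = -1, -2, -2, -4/3, -2/3, -4/15, -4/45, -8/315, -2/315, -4/2835, …
Substitute x→r, Dx→(1/r')Dx; clear ⇒ L₀.
Integrate: L := L₀·Dx.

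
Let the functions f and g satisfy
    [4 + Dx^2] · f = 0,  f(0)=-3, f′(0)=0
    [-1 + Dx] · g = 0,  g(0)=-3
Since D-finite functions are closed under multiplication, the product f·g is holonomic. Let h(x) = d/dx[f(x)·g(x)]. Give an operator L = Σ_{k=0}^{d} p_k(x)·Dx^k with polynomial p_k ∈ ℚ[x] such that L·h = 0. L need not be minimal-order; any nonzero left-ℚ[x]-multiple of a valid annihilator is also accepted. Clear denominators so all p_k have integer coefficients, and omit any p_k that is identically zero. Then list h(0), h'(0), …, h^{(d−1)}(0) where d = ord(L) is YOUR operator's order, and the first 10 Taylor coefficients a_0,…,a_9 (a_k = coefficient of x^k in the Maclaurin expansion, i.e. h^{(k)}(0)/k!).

L = 5 - 2·Dx + Dx^2  (order 2).
h: a_k = 9, -27, -99/2, -21/2, 123/8, 351/40, 29/80, -527/560, -1199/4480, 79/13440, …
ICs: h(0) = 9, h′(0) = -27.

f: a_k = -3, 0, 6, 0, -2, 0, 4/15, 0, -2/105, 0, …
g: a_k = -3, -3, -3/2, -1/2, -1/8, -1/40, -1/240, -1/1680, -1/13440, -1/120960, …
Product ⇒ symmetric product L₀, ord ≤ 2.
Differentiate: ansatz ord ≤ ord L₀ ⇒ L.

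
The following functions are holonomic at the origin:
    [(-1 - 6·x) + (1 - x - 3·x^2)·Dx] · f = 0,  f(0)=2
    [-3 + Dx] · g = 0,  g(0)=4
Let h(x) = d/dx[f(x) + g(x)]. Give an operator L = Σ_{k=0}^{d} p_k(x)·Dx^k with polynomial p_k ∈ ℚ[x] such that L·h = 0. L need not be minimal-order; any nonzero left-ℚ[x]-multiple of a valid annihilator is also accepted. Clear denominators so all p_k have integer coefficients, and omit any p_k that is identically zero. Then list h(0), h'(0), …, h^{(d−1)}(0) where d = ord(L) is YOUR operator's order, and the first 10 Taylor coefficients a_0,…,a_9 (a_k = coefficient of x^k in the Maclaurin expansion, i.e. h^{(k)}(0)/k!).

f: a_k = 2, 2, 8, 14, 38, 80, 194, 434, 1016, 2318, …
g: a_k = 4, 12, 18, 18, 27/2, 81/10, 81/20, 243/140, 729/1120, 243/1120, …
Sum ⇒ L₀ = lclm(L_f,L_g) in ℚ(x)⟨Dx⟩.
h₀' ⇒ L via d/dx closure of L₀.
L = (54 + 774·x + 864·x^2 + 2916·x^3 + 1458·x^4) + (-33 - 252·x - 477·x^2 - 864·x^3 + 405·x^4 + 486·x^5)·Dx + (5 - 2·x + 63·x^2 - 36·x^3 - 297·x^4 - 162·x^5)·Dx^2  (order 2).
h: a_k = 14, 52, 96, 206, 881/2, 11883/10, 61003/20, 1138649/140, 23367627/1120, 60099929/1120, …
ICs: h(0) = 14, h′(0) = 52.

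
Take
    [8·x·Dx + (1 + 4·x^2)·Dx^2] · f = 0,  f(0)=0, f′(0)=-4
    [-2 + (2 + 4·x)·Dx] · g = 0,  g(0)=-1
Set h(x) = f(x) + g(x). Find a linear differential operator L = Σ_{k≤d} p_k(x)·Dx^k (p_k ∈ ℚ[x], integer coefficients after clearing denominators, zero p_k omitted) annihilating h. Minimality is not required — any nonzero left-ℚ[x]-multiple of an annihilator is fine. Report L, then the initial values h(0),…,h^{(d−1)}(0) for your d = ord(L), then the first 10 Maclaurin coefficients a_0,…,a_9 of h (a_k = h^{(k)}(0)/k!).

L = (-8 - 40·x + 96·x^2 + 96·x^3)·Dx + (-11 - 32·x + 40·x^2 + 384·x^3 + 336·x^4)·Dx^2 + (-1 + 6·x + 24·x^2 + 48·x^3 + 112·x^4 + 96·x^5)·Dx^3  (order 3).
h: a_k = -1, -5, 1/2, 29/6, 5/8, -547/40, 21/16, 3865/112, 429/128, -137507/1152, …
ICs: h(0) = -1, h′(0) = -5, h′′(0) = 1.

f: a_k = 0, -4, 0, 16/3, 0, -64/5, 0, 256/7, 0, -1024/9, …
g: a_k = -1, -1, 1/2, -1/2, 5/8, -7/8, 21/16, -33/16, 429/128, -715/128, …
L₀ := lclm(L_f,L_g); ord L₀ ≤ 2+1.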